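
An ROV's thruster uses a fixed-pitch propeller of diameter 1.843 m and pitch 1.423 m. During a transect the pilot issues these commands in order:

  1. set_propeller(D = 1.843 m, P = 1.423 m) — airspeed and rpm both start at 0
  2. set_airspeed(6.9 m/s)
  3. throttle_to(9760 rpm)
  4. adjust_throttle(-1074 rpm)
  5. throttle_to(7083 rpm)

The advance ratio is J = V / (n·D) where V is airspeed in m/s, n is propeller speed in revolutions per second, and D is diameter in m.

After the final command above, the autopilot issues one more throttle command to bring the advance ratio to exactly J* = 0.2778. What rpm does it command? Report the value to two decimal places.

rpm = 808.62

set_propeller: D = 1.843 m, P = 1.423 m (p = P/D = 0.772111); state ← (V=0, rpm=0)
set_airspeed(6.9): V ← 6.9 m/s
throttle_to(9760): rpm ← 9760
adjust_throttle(-1074): rpm ← 9760 -1074 = 8686
throttle_to(7083): rpm ← 7083
final state: V = 6.9 m/s, rpm = 7083 → n = rpm/60 = 118.050000 rev/s
target J* = 0.2778; solve J* = V/(n·D) for n: n = V/(J*·D) = 6.9/(0.2778 × 1.843) = 13.476947 rev/s
rpm = 60·n = 808.616808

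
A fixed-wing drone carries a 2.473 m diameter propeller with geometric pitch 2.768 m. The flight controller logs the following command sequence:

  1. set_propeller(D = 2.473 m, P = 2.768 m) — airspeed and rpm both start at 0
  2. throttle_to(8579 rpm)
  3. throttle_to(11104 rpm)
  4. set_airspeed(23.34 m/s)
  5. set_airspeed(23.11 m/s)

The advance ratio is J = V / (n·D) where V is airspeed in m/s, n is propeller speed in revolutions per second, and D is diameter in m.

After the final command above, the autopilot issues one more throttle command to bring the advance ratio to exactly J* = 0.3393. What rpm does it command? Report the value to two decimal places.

rpm = 1652.51

set_propeller: D = 2.473 m, P = 2.768 m (p = P/D = 1.119288); state ← (V=0, rpm=0)
throttle_to(8579): rpm ← 8579
throttle_to(11104): rpm ← 11104
set_airspeed(23.34): V ← 23.34 m/s
set_airspeed(23.11): V ← 23.11 m/s
final state: V = 23.11 m/s, rpm = 11104 → n = rpm/60 = 185.066667 rev/s
target J* = 0.3393; solve J* = V/(n·D) for n: n = V/(J*·D) = 23.11/(0.3393 × 2.473) = 27.541778 rev/s
rpm = 60·n = 1652.506665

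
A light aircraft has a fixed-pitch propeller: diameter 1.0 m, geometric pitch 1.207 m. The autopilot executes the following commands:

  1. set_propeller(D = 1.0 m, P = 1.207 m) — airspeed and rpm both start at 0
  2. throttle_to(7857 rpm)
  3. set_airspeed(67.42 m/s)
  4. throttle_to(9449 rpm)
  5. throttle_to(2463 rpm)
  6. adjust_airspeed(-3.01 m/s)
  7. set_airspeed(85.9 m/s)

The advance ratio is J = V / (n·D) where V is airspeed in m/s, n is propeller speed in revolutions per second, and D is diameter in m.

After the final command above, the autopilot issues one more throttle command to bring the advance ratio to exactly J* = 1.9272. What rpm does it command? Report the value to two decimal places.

rpm = 2674.35

set_propeller: D = 1.0 m, P = 1.207 m (p = P/D = 1.207000); state ← (V=0, rpm=0)
throttle_to(7857): rpm ← 7857
set_airspeed(67.42): V ← 67.42 m/s
throttle_to(9449): rpm ← 9449
throttle_to(2463): rpm ← 2463
adjust_airspeed(-3.01): V ← 67.42 -3.01 = 64.41 m/s
set_airspeed(85.9): V ← 85.9 m/s
final state: V = 85.9 m/s, rpm = 2463 → n = rpm/60 = 41.050000 rev/s
target J* = 1.9272; solve J* = V/(n·D) for n: n = V/(J*·D) = 85.9/(1.9272 × 1.0) = 44.572437 rev/s
rpm = 60·n = 2674.346202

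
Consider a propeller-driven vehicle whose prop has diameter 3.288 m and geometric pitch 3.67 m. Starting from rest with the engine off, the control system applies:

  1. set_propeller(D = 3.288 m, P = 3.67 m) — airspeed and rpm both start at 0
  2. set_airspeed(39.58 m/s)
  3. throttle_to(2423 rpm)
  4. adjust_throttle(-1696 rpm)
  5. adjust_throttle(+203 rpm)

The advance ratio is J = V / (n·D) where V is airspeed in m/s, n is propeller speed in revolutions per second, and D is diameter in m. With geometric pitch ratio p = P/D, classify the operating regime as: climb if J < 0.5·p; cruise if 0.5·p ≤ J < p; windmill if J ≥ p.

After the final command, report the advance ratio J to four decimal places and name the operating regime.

set_propeller: D = 3.288 m, P = 3.67 m (p = P/D = 1.116180); state ← (V=0, rpm=0)
set_airspeed(39.58): V ← 39.58 m/s
throttle_to(2423): rpm ← 2423
adjust_throttle(-1696): rpm ← 2423 -1696 = 727
adjust_throttle(+203): rpm ← 727 +203 = 930
final state: V = 39.58 m/s, rpm = 930 → n = rpm/60 = 15.500000 rev/s
J = V / (n·D) = 39.58 / (15.500000 × 3.288) = 0.776627
regime bands: climb J<0.5581 | cruise [0.5581, 1.1162) | windmill J≥1.1162
J = 0.7766 → cruise

J = 0.7766, regime = cruise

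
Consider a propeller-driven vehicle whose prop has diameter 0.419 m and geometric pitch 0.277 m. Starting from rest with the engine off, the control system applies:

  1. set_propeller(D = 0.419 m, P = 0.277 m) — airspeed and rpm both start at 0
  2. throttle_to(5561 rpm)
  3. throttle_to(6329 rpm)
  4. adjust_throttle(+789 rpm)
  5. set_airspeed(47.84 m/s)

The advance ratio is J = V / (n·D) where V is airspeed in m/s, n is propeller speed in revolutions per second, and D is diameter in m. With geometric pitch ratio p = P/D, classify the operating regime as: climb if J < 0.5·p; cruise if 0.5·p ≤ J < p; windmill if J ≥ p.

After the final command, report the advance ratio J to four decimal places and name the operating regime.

J = 0.9624, regime = windmill

set_propeller: D = 0.419 m, P = 0.277 m (p = P/D = 0.661098); state ← (V=0, rpm=0)
throttle_to(5561): rpm ← 5561
throttle_to(6329): rpm ← 6329
adjust_throttle(+789): rpm ← 6329 +789 = 7118
set_airspeed(47.84): V ← 47.84 m/s
final state: V = 47.84 m/s, rpm = 7118 → n = rpm/60 = 118.633333 rev/s
J = V / (n·D) = 47.84 / (118.633333 × 0.419) = 0.962433
regime bands: climb J<0.3305 | cruise [0.3305, 0.6611) | windmill J≥0.6611
J = 0.9624 → windmill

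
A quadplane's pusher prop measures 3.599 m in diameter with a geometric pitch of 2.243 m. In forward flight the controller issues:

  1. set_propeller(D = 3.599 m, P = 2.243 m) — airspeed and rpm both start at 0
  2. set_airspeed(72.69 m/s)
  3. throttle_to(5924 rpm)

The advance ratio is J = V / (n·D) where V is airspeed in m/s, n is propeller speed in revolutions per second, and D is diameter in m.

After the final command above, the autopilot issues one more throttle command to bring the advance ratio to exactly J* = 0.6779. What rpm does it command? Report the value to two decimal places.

set_propeller: D = 3.599 m, P = 2.243 m (p = P/D = 0.623229); state ← (V=0, rpm=0)
set_airspeed(72.69): V ← 72.69 m/s
throttle_to(5924): rpm ← 5924
final state: V = 72.69 m/s, rpm = 5924 → n = rpm/60 = 98.733333 rev/s
target J* = 0.6779; solve J* = V/(n·D) for n: n = V/(J*·D) = 72.69/(0.6779 × 3.599) = 29.793889 rev/s
rpm = 60·n = 1787.633311

rpm = 1787.63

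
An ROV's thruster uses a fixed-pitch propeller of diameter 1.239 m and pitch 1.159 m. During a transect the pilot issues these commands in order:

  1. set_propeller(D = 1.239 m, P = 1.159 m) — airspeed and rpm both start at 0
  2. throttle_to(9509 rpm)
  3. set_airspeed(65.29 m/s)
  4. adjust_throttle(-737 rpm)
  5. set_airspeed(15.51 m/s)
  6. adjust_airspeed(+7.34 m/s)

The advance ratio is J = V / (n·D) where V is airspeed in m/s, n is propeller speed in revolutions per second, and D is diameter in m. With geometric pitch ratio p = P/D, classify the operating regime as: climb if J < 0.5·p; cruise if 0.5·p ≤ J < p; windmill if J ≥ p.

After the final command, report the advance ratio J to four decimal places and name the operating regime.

J = 0.1261, regime = climb

set_propeller: D = 1.239 m, P = 1.159 m (p = P/D = 0.935432); state ← (V=0, rpm=0)
throttle_to(9509): rpm ← 9509
set_airspeed(65.29): V ← 65.29 m/s
adjust_throttle(-737): rpm ← 9509 -737 = 8772
set_airspeed(15.51): V ← 15.51 m/s
adjust_airspeed(+7.34): V ← 15.51 +7.34 = 22.85 m/s
final state: V = 22.85 m/s, rpm = 8772 → n = rpm/60 = 146.200000 rev/s
J = V / (n·D) = 22.85 / (146.200000 × 1.239) = 0.126144
regime bands: climb J<0.4677 | cruise [0.4677, 0.9354) | windmill J≥0.9354
J = 0.1261 → climb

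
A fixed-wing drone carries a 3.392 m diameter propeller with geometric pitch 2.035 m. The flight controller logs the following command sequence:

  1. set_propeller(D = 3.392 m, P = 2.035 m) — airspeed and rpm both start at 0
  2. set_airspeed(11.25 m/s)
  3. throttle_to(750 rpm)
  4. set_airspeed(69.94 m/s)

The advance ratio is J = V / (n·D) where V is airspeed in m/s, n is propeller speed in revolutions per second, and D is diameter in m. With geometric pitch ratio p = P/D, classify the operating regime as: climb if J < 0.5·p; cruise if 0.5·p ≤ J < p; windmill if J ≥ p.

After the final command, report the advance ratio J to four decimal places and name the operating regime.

set_propeller: D = 3.392 m, P = 2.035 m (p = P/D = 0.599941); state ← (V=0, rpm=0)
set_airspeed(11.25): V ← 11.25 m/s
throttle_to(750): rpm ← 750
set_airspeed(69.94): V ← 69.94 m/s
final state: V = 69.94 m/s, rpm = 750 → n = rpm/60 = 12.500000 rev/s
J = V / (n·D) = 69.94 / (12.500000 × 3.392) = 1.649528
regime bands: climb J<0.3000 | cruise [0.3000, 0.5999) | windmill J≥0.5999
J = 1.6495 → windmill

J = 1.6495, regime = windmill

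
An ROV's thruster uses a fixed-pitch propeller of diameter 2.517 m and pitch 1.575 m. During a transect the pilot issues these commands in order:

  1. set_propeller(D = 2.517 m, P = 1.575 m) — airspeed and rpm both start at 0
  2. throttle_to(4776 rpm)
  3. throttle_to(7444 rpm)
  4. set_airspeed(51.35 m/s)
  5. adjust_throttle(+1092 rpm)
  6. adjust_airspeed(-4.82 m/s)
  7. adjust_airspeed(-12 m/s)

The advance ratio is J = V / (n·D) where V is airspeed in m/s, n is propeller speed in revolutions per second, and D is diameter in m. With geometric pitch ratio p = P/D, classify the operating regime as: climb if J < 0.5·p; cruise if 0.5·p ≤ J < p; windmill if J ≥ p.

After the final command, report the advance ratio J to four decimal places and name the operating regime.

J = 0.0964, regime = climb

set_propeller: D = 2.517 m, P = 1.575 m (p = P/D = 0.625745); state ← (V=0, rpm=0)
throttle_to(4776): rpm ← 4776
throttle_to(7444): rpm ← 7444
set_airspeed(51.35): V ← 51.35 m/s
adjust_throttle(+1092): rpm ← 7444 +1092 = 8536
adjust_airspeed(-4.82): V ← 51.35 -4.82 = 46.53 m/s
adjust_airspeed(-12): V ← 46.53 -12 = 34.53 m/s
final state: V = 34.53 m/s, rpm = 8536 → n = rpm/60 = 142.266667 rev/s
J = V / (n·D) = 34.53 / (142.266667 × 2.517) = 0.096430
regime bands: climb J<0.3129 | cruise [0.3129, 0.6257) | windmill J≥0.6257
J = 0.0964 → climb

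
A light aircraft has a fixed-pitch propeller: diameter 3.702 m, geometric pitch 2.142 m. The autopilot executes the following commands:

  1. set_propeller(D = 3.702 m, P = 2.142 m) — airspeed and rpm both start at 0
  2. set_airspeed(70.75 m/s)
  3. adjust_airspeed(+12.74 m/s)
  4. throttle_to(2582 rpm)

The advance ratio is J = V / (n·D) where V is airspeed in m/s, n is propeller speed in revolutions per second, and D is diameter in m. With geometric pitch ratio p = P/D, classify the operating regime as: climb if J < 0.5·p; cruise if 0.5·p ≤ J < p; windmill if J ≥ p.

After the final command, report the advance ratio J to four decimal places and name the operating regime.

set_propeller: D = 3.702 m, P = 2.142 m (p = P/D = 0.578606); state ← (V=0, rpm=0)
set_airspeed(70.75): V ← 70.75 m/s
adjust_airspeed(+12.74): V ← 70.75 +12.74 = 83.49 m/s
throttle_to(2582): rpm ← 2582
final state: V = 83.49 m/s, rpm = 2582 → n = rpm/60 = 43.033333 rev/s
J = V / (n·D) = 83.49 / (43.033333 × 3.702) = 0.524075
regime bands: climb J<0.2893 | cruise [0.2893, 0.5786) | windmill J≥0.5786
J = 0.5241 → cruise

J = 0.5241, regime = cruise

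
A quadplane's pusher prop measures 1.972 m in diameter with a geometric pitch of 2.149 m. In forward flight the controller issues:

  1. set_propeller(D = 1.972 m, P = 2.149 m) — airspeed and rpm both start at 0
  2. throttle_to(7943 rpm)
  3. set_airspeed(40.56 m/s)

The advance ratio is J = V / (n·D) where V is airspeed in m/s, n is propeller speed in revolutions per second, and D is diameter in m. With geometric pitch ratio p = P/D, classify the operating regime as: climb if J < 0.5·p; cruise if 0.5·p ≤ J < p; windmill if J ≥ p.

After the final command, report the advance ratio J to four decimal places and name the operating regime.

J = 0.1554, regime = climb

set_propeller: D = 1.972 m, P = 2.149 m (p = P/D = 1.089757); state ← (V=0, rpm=0)
throttle_to(7943): rpm ← 7943
set_airspeed(40.56): V ← 40.56 m/s
final state: V = 40.56 m/s, rpm = 7943 → n = rpm/60 = 132.383333 rev/s
J = V / (n·D) = 40.56 / (132.383333 × 1.972) = 0.155367
regime bands: climb J<0.5449 | cruise [0.5449, 1.0898) | windmill J≥1.0898
J = 0.1554 → climb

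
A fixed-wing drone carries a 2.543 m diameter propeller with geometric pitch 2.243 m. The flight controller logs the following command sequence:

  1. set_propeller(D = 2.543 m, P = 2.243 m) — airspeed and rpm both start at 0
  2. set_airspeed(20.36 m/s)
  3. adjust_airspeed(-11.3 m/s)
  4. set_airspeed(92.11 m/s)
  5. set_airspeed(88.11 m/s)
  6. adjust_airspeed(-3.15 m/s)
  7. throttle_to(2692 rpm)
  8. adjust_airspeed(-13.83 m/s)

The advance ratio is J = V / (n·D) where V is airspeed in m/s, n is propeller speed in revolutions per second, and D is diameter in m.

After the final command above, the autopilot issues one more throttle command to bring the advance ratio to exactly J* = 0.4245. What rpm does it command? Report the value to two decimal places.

rpm = 3953.48

set_propeller: D = 2.543 m, P = 2.243 m (p = P/D = 0.882029); state ← (V=0, rpm=0)
set_airspeed(20.36): V ← 20.36 m/s
adjust_airspeed(-11.3): V ← 20.36 -11.3 = 9.06 m/s
set_airspeed(92.11): V ← 92.11 m/s
set_airspeed(88.11): V ← 88.11 m/s
adjust_airspeed(-3.15): V ← 88.11 -3.15 = 84.96 m/s
throttle_to(2692): rpm ← 2692
adjust_airspeed(-13.83): V ← 84.96 -13.83 = 71.13 m/s
final state: V = 71.13 m/s, rpm = 2692 → n = rpm/60 = 44.866667 rev/s
target J* = 0.4245; solve J* = V/(n·D) for n: n = V/(J*·D) = 71.13/(0.4245 × 2.543) = 65.891403 rev/s
rpm = 60·n = 3953.484171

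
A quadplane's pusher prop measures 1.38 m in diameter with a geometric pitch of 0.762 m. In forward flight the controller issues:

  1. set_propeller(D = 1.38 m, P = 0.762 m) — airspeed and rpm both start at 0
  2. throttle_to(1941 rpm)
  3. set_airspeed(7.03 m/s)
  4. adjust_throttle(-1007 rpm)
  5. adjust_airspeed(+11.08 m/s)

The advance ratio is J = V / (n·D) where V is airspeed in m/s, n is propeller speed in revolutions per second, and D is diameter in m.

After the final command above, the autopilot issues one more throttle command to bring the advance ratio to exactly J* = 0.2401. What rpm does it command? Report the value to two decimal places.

rpm = 3279.43

set_propeller: D = 1.38 m, P = 0.762 m (p = P/D = 0.552174); state ← (V=0, rpm=0)
throttle_to(1941): rpm ← 1941
set_airspeed(7.03): V ← 7.03 m/s
adjust_throttle(-1007): rpm ← 1941 -1007 = 934
adjust_airspeed(+11.08): V ← 7.03 +11.08 = 18.11 m/s
final state: V = 18.11 m/s, rpm = 934 → n = rpm/60 = 15.566667 rev/s
target J* = 0.2401; solve J* = V/(n·D) for n: n = V/(J*·D) = 18.11/(0.2401 × 1.38) = 54.657178 rev/s
rpm = 60·n = 3279.430672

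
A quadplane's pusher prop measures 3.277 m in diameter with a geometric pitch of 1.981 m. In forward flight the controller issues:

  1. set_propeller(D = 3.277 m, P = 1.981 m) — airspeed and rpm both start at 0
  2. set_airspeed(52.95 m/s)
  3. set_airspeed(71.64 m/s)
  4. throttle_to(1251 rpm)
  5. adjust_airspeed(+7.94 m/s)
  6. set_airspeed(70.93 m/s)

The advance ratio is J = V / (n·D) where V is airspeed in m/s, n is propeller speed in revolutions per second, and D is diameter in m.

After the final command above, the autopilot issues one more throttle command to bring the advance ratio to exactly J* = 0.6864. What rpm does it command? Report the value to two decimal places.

rpm = 1892.03

set_propeller: D = 3.277 m, P = 1.981 m (p = P/D = 0.604516); state ← (V=0, rpm=0)
set_airspeed(52.95): V ← 52.95 m/s
set_airspeed(71.64): V ← 71.64 m/s
throttle_to(1251): rpm ← 1251
adjust_airspeed(+7.94): V ← 71.64 +7.94 = 79.58 m/s
set_airspeed(70.93): V ← 70.93 m/s
final state: V = 70.93 m/s, rpm = 1251 → n = rpm/60 = 20.850000 rev/s
target J* = 0.6864; solve J* = V/(n·D) for n: n = V/(J*·D) = 70.93/(0.6864 × 3.277) = 31.533795 rev/s
rpm = 60·n = 1892.027716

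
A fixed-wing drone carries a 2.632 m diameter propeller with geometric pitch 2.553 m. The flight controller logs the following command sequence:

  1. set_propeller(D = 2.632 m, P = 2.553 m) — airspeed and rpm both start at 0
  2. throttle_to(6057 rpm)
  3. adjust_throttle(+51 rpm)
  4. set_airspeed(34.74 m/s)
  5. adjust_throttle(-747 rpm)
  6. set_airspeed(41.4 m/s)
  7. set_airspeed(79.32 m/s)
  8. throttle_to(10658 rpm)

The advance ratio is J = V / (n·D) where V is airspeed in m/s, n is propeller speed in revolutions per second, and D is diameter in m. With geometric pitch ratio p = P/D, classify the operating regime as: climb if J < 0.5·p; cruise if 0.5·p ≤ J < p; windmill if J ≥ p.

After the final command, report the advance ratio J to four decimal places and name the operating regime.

J = 0.1697, regime = climb

set_propeller: D = 2.632 m, P = 2.553 m (p = P/D = 0.969985); state ← (V=0, rpm=0)
throttle_to(6057): rpm ← 6057
adjust_throttle(+51): rpm ← 6057 +51 = 6108
set_airspeed(34.74): V ← 34.74 m/s
adjust_throttle(-747): rpm ← 6108 -747 = 5361
set_airspeed(41.4): V ← 41.4 m/s
set_airspeed(79.32): V ← 79.32 m/s
throttle_to(10658): rpm ← 10658
final state: V = 79.32 m/s, rpm = 10658 → n = rpm/60 = 177.633333 rev/s
J = V / (n·D) = 79.32 / (177.633333 × 2.632) = 0.169657
regime bands: climb J<0.4850 | cruise [0.4850, 0.9700) | windmill J≥0.9700
J = 0.1697 → climb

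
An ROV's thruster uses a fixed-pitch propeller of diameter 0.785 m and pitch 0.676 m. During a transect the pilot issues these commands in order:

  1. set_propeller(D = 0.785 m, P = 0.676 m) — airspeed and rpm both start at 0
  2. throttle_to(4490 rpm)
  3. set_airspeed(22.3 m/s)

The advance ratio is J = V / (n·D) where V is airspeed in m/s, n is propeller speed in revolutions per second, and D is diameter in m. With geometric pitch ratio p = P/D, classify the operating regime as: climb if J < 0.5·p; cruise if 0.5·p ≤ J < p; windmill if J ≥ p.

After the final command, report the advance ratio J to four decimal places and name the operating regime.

set_propeller: D = 0.785 m, P = 0.676 m (p = P/D = 0.861146); state ← (V=0, rpm=0)
throttle_to(4490): rpm ← 4490
set_airspeed(22.3): V ← 22.3 m/s
final state: V = 22.3 m/s, rpm = 4490 → n = rpm/60 = 74.833333 rev/s
J = V / (n·D) = 22.3 / (74.833333 × 0.785) = 0.379612
regime bands: climb J<0.4306 | cruise [0.4306, 0.8611) | windmill J≥0.8611
J = 0.3796 → climb

J = 0.3796, regime = climb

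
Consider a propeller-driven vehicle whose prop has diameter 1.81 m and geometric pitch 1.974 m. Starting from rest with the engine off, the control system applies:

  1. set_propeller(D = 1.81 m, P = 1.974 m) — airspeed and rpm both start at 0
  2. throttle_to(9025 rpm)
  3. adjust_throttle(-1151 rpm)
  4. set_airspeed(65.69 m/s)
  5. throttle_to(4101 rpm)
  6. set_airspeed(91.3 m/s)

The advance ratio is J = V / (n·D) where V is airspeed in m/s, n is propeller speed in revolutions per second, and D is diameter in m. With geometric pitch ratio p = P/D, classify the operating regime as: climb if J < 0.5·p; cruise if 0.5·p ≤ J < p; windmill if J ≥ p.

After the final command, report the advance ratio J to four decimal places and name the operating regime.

J = 0.7380, regime = cruise

set_propeller: D = 1.81 m, P = 1.974 m (p = P/D = 1.090608); state ← (V=0, rpm=0)
throttle_to(9025): rpm ← 9025
adjust_throttle(-1151): rpm ← 9025 -1151 = 7874
set_airspeed(65.69): V ← 65.69 m/s
throttle_to(4101): rpm ← 4101
set_airspeed(91.3): V ← 91.3 m/s
final state: V = 91.3 m/s, rpm = 4101 → n = rpm/60 = 68.350000 rev/s
J = V / (n·D) = 91.3 / (68.350000 × 1.81) = 0.737995
regime bands: climb J<0.5453 | cruise [0.5453, 1.0906) | windmill J≥1.0906
J = 0.7380 → cruise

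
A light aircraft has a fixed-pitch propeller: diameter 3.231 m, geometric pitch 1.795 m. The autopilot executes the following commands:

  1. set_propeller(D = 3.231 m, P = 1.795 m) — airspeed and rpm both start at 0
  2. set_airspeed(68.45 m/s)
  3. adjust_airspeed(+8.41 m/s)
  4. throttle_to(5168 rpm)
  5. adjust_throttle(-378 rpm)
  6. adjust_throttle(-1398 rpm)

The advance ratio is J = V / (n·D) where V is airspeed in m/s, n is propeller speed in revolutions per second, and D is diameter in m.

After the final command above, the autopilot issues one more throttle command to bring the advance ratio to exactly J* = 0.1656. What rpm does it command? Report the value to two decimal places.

set_propeller: D = 3.231 m, P = 1.795 m (p = P/D = 0.555556); state ← (V=0, rpm=0)
set_airspeed(68.45): V ← 68.45 m/s
adjust_airspeed(+8.41): V ← 68.45 +8.41 = 76.86 m/s
throttle_to(5168): rpm ← 5168
adjust_throttle(-378): rpm ← 5168 -378 = 4790
adjust_throttle(-1398): rpm ← 4790 -1398 = 3392
final state: V = 76.86 m/s, rpm = 3392 → n = rpm/60 = 56.533333 rev/s
target J* = 0.1656; solve J* = V/(n·D) for n: n = V/(J*·D) = 76.86/(0.1656 × 3.231) = 143.649160 rev/s
rpm = 60·n = 8618.949578

rpm = 8618.95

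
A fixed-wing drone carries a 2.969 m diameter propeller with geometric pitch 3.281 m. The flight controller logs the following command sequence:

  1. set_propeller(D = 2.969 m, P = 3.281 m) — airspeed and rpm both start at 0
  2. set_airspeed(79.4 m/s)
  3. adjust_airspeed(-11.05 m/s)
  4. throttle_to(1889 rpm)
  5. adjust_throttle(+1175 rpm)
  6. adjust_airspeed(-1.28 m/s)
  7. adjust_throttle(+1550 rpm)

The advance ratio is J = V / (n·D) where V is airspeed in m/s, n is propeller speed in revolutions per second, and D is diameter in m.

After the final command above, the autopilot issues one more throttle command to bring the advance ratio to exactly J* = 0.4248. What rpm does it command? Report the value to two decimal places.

rpm = 3190.69

set_propeller: D = 2.969 m, P = 3.281 m (p = P/D = 1.105086); state ← (V=0, rpm=0)
set_airspeed(79.4): V ← 79.4 m/s
adjust_airspeed(-11.05): V ← 79.4 -11.05 = 68.35 m/s
throttle_to(1889): rpm ← 1889
adjust_throttle(+1175): rpm ← 1889 +1175 = 3064
adjust_airspeed(-1.28): V ← 68.35 -1.28 = 67.07 m/s
adjust_throttle(+1550): rpm ← 3064 +1550 = 4614
final state: V = 67.07 m/s, rpm = 4614 → n = rpm/60 = 76.900000 rev/s
target J* = 0.4248; solve J* = V/(n·D) for n: n = V/(J*·D) = 67.07/(0.4248 × 2.969) = 53.178196 rev/s
rpm = 60·n = 3190.691762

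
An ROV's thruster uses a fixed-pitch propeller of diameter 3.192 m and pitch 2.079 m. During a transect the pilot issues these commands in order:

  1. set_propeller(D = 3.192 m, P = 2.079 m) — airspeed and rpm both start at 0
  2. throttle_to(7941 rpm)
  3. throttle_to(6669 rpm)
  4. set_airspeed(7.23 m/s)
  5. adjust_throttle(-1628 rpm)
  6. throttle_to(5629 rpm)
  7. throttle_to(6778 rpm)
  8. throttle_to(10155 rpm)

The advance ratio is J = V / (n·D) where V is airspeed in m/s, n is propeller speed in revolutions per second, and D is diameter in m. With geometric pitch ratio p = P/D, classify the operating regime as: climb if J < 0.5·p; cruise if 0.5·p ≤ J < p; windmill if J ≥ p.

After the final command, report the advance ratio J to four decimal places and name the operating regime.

J = 0.0134, regime = climb

set_propeller: D = 3.192 m, P = 2.079 m (p = P/D = 0.651316); state ← (V=0, rpm=0)
throttle_to(7941): rpm ← 7941
throttle_to(6669): rpm ← 6669
set_airspeed(7.23): V ← 7.23 m/s
adjust_throttle(-1628): rpm ← 6669 -1628 = 5041
throttle_to(5629): rpm ← 5629
throttle_to(6778): rpm ← 6778
throttle_to(10155): rpm ← 10155
final state: V = 7.23 m/s, rpm = 10155 → n = rpm/60 = 169.250000 rev/s
J = V / (n·D) = 7.23 / (169.250000 × 3.192) = 0.013383
regime bands: climb J<0.3257 | cruise [0.3257, 0.6513) | windmill J≥0.6513
J = 0.0134 → climb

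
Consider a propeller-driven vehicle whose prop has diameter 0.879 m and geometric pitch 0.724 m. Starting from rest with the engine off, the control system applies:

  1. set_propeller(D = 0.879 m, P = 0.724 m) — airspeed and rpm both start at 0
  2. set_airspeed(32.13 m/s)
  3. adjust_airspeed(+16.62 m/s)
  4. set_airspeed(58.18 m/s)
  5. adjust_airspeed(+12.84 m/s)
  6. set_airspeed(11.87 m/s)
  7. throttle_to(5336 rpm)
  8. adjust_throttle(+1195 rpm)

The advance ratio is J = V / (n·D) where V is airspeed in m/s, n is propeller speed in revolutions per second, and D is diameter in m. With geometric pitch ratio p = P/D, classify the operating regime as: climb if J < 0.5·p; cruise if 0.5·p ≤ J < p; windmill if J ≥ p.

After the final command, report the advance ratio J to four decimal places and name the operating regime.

set_propeller: D = 0.879 m, P = 0.724 m (p = P/D = 0.823663); state ← (V=0, rpm=0)
set_airspeed(32.13): V ← 32.13 m/s
adjust_airspeed(+16.62): V ← 32.13 +16.62 = 48.75 m/s
set_airspeed(58.18): V ← 58.18 m/s
adjust_airspeed(+12.84): V ← 58.18 +12.84 = 71.02 m/s
set_airspeed(11.87): V ← 11.87 m/s
throttle_to(5336): rpm ← 5336
adjust_throttle(+1195): rpm ← 5336 +1195 = 6531
final state: V = 11.87 m/s, rpm = 6531 → n = rpm/60 = 108.850000 rev/s
J = V / (n·D) = 11.87 / (108.850000 × 0.879) = 0.124060
regime bands: climb J<0.4118 | cruise [0.4118, 0.8237) | windmill J≥0.8237
J = 0.1241 → climb

J = 0.1241, regime = climb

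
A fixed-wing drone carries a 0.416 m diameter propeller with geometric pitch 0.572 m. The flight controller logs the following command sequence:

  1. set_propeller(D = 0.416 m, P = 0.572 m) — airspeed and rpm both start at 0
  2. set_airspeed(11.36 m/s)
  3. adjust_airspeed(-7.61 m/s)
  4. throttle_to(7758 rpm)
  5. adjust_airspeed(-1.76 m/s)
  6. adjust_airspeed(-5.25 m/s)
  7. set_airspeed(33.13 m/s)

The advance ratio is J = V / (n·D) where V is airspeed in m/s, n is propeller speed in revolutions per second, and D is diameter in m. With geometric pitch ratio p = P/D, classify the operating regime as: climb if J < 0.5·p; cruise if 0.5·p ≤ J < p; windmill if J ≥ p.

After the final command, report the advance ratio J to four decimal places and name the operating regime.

J = 0.6159, regime = climb

set_propeller: D = 0.416 m, P = 0.572 m (p = P/D = 1.375000); state ← (V=0, rpm=0)
set_airspeed(11.36): V ← 11.36 m/s
adjust_airspeed(-7.61): V ← 11.36 -7.61 = 3.75 m/s
throttle_to(7758): rpm ← 7758
adjust_airspeed(-1.76): V ← 3.75 -1.76 = 1.99 m/s
adjust_airspeed(-5.25): V ← 1.99 -5.25 = -3.26 m/s
set_airspeed(33.13): V ← 33.13 m/s
final state: V = 33.13 m/s, rpm = 7758 → n = rpm/60 = 129.300000 rev/s
J = V / (n·D) = 33.13 / (129.300000 × 0.416) = 0.615927
regime bands: climb J<0.6875 | cruise [0.6875, 1.3750) | windmill J≥1.3750
J = 0.6159 → climb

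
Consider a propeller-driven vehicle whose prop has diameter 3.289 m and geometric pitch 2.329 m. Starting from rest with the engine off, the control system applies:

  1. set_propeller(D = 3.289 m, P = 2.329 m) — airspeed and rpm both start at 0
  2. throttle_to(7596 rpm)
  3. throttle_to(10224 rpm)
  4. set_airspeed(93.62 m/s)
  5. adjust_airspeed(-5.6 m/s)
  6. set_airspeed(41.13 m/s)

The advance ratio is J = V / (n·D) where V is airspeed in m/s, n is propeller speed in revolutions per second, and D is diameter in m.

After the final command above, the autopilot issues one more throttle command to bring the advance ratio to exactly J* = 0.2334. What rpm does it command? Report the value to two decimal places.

rpm = 3214.74

set_propeller: D = 3.289 m, P = 2.329 m (p = P/D = 0.708118); state ← (V=0, rpm=0)
throttle_to(7596): rpm ← 7596
throttle_to(10224): rpm ← 10224
set_airspeed(93.62): V ← 93.62 m/s
adjust_airspeed(-5.6): V ← 93.62 -5.6 = 88.02 m/s
set_airspeed(41.13): V ← 41.13 m/s
final state: V = 41.13 m/s, rpm = 10224 → n = rpm/60 = 170.400000 rev/s
target J* = 0.2334; solve J* = V/(n·D) for n: n = V/(J*·D) = 41.13/(0.2334 × 3.289) = 53.578924 rev/s
rpm = 60·n = 3214.735415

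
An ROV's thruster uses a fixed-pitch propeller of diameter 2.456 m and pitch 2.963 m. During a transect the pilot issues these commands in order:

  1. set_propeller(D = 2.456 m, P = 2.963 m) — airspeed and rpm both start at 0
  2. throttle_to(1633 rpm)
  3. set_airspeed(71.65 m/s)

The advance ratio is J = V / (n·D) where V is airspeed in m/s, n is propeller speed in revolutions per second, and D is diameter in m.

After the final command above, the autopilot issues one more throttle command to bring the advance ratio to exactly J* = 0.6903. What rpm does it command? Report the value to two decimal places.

rpm = 2535.72

set_propeller: D = 2.456 m, P = 2.963 m (p = P/D = 1.206433); state ← (V=0, rpm=0)
throttle_to(1633): rpm ← 1633
set_airspeed(71.65): V ← 71.65 m/s
final state: V = 71.65 m/s, rpm = 1633 → n = rpm/60 = 27.216667 rev/s
target J* = 0.6903; solve J* = V/(n·D) for n: n = V/(J*·D) = 71.65/(0.6903 × 2.456) = 42.261992 rev/s
rpm = 60·n = 2535.719493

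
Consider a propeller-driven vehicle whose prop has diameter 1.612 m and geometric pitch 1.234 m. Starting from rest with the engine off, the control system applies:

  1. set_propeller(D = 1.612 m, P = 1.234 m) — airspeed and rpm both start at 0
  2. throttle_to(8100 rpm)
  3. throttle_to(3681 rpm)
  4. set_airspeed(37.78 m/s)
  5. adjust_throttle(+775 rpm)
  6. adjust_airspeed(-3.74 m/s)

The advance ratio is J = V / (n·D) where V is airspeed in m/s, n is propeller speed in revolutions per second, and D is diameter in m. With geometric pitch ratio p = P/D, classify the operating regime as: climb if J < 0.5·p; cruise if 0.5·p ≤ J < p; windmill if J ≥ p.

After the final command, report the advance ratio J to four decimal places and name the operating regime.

set_propeller: D = 1.612 m, P = 1.234 m (p = P/D = 0.765509); state ← (V=0, rpm=0)
throttle_to(8100): rpm ← 8100
throttle_to(3681): rpm ← 3681
set_airspeed(37.78): V ← 37.78 m/s
adjust_throttle(+775): rpm ← 3681 +775 = 4456
adjust_airspeed(-3.74): V ← 37.78 -3.74 = 34.04 m/s
final state: V = 34.04 m/s, rpm = 4456 → n = rpm/60 = 74.266667 rev/s
J = V / (n·D) = 34.04 / (74.266667 × 1.612) = 0.284335
regime bands: climb J<0.3828 | cruise [0.3828, 0.7655) | windmill J≥0.7655
J = 0.2843 → climb

J = 0.2843, regime = climb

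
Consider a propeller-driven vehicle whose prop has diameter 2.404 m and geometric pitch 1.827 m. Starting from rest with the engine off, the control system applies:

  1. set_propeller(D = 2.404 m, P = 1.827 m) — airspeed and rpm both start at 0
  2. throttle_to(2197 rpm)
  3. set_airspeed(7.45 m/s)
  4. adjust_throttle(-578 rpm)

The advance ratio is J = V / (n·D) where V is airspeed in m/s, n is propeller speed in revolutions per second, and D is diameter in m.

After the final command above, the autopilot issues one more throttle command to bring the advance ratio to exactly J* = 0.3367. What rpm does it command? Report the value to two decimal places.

rpm = 552.24

set_propeller: D = 2.404 m, P = 1.827 m (p = P/D = 0.759983); state ← (V=0, rpm=0)
throttle_to(2197): rpm ← 2197
set_airspeed(7.45): V ← 7.45 m/s
adjust_throttle(-578): rpm ← 2197 -578 = 1619
final state: V = 7.45 m/s, rpm = 1619 → n = rpm/60 = 26.983333 rev/s
target J* = 0.3367; solve J* = V/(n·D) for n: n = V/(J*·D) = 7.45/(0.3367 × 2.404) = 9.204044 rev/s
rpm = 60·n = 552.242649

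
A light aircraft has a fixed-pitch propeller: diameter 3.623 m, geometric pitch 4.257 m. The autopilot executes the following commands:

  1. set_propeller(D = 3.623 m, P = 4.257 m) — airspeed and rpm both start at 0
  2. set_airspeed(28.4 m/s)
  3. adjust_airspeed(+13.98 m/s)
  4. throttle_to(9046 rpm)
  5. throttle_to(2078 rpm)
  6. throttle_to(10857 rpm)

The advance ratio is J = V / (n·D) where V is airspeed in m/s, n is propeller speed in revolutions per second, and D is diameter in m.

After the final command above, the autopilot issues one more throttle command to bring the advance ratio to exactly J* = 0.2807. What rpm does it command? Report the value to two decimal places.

set_propeller: D = 3.623 m, P = 4.257 m (p = P/D = 1.174993); state ← (V=0, rpm=0)
set_airspeed(28.4): V ← 28.4 m/s
adjust_airspeed(+13.98): V ← 28.4 +13.98 = 42.38 m/s
throttle_to(9046): rpm ← 9046
throttle_to(2078): rpm ← 2078
throttle_to(10857): rpm ← 10857
final state: V = 42.38 m/s, rpm = 10857 → n = rpm/60 = 180.950000 rev/s
target J* = 0.2807; solve J* = V/(n·D) for n: n = V/(J*·D) = 42.38/(0.2807 × 3.623) = 41.672562 rev/s
rpm = 60·n = 2500.353745

rpm = 2500.35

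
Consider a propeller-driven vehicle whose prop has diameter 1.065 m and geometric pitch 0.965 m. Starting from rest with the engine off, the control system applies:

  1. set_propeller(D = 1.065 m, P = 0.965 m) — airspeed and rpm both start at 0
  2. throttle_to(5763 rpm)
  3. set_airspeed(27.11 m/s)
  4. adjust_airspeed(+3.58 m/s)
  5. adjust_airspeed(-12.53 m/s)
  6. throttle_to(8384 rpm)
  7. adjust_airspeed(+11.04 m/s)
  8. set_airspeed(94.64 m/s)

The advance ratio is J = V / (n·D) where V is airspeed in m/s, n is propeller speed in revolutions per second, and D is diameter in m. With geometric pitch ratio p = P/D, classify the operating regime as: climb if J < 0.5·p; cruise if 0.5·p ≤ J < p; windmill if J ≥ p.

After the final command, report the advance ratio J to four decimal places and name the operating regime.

J = 0.6360, regime = cruise

set_propeller: D = 1.065 m, P = 0.965 m (p = P/D = 0.906103); state ← (V=0, rpm=0)
throttle_to(5763): rpm ← 5763
set_airspeed(27.11): V ← 27.11 m/s
adjust_airspeed(+3.58): V ← 27.11 +3.58 = 30.69 m/s
adjust_airspeed(-12.53): V ← 30.69 -12.53 = 18.16 m/s
throttle_to(8384): rpm ← 8384
adjust_airspeed(+11.04): V ← 18.16 +11.04 = 29.2 m/s
set_airspeed(94.64): V ← 94.64 m/s
final state: V = 94.64 m/s, rpm = 8384 → n = rpm/60 = 139.733333 rev/s
J = V / (n·D) = 94.64 / (139.733333 × 1.065) = 0.635953
regime bands: climb J<0.4531 | cruise [0.4531, 0.9061) | windmill J≥0.9061
J = 0.6360 → cruise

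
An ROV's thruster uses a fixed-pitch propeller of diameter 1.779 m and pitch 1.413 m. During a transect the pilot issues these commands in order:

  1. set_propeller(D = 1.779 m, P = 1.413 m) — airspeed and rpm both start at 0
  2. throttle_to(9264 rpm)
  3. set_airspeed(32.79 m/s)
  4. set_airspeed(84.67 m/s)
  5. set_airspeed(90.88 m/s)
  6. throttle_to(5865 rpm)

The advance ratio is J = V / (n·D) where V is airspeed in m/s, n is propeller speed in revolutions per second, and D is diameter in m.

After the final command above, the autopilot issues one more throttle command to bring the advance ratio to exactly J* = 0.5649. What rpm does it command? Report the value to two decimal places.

rpm = 5425.90

set_propeller: D = 1.779 m, P = 1.413 m (p = P/D = 0.794266); state ← (V=0, rpm=0)
throttle_to(9264): rpm ← 9264
set_airspeed(32.79): V ← 32.79 m/s
set_airspeed(84.67): V ← 84.67 m/s
set_airspeed(90.88): V ← 90.88 m/s
throttle_to(5865): rpm ← 5865
final state: V = 90.88 m/s, rpm = 5865 → n = rpm/60 = 97.750000 rev/s
target J* = 0.5649; solve J* = V/(n·D) for n: n = V/(J*·D) = 90.88/(0.5649 × 1.779) = 90.431721 rev/s
rpm = 60·n = 5425.903255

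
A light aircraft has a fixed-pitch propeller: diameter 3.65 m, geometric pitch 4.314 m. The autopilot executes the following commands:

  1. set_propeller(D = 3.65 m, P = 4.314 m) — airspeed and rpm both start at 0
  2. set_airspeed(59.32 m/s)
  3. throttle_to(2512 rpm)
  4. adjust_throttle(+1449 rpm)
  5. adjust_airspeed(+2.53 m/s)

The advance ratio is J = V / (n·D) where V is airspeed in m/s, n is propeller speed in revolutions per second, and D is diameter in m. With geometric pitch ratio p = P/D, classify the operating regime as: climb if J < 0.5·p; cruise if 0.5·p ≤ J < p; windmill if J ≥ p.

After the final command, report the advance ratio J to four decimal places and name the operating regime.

J = 0.2567, regime = climb

set_propeller: D = 3.65 m, P = 4.314 m (p = P/D = 1.181918); state ← (V=0, rpm=0)
set_airspeed(59.32): V ← 59.32 m/s
throttle_to(2512): rpm ← 2512
adjust_throttle(+1449): rpm ← 2512 +1449 = 3961
adjust_airspeed(+2.53): V ← 59.32 +2.53 = 61.85 m/s
final state: V = 61.85 m/s, rpm = 3961 → n = rpm/60 = 66.016667 rev/s
J = V / (n·D) = 61.85 / (66.016667 × 3.65) = 0.256681
regime bands: climb J<0.5910 | cruise [0.5910, 1.1819) | windmill J≥1.1819
J = 0.2567 → climb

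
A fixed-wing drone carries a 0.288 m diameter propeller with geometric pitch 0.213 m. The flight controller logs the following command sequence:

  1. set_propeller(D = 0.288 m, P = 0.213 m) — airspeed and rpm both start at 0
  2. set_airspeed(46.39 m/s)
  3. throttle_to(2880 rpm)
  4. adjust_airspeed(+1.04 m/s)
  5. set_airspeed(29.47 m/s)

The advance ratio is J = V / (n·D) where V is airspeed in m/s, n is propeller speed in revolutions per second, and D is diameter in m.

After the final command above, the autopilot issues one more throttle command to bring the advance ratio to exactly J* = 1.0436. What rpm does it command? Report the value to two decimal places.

rpm = 5883.08

set_propeller: D = 0.288 m, P = 0.213 m (p = P/D = 0.739583); state ← (V=0, rpm=0)
set_airspeed(46.39): V ← 46.39 m/s
throttle_to(2880): rpm ← 2880
adjust_airspeed(+1.04): V ← 46.39 +1.04 = 47.43 m/s
set_airspeed(29.47): V ← 29.47 m/s
final state: V = 29.47 m/s, rpm = 2880 → n = rpm/60 = 48.000000 rev/s
target J* = 1.0436; solve J* = V/(n·D) for n: n = V/(J*·D) = 29.47/(1.0436 × 0.288) = 98.051350 rev/s
rpm = 60·n = 5883.081002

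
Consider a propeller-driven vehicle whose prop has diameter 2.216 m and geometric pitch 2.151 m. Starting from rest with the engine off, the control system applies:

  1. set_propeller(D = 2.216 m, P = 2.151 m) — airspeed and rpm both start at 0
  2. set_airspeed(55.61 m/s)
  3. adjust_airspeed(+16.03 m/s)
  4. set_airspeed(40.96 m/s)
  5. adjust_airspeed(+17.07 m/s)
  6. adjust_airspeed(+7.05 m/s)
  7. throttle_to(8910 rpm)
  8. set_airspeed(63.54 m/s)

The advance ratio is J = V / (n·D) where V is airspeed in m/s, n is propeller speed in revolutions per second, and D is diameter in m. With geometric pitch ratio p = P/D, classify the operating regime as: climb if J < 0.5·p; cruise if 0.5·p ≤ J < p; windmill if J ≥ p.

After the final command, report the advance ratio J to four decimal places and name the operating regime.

set_propeller: D = 2.216 m, P = 2.151 m (p = P/D = 0.970668); state ← (V=0, rpm=0)
set_airspeed(55.61): V ← 55.61 m/s
adjust_airspeed(+16.03): V ← 55.61 +16.03 = 71.64 m/s
set_airspeed(40.96): V ← 40.96 m/s
adjust_airspeed(+17.07): V ← 40.96 +17.07 = 58.03 m/s
adjust_airspeed(+7.05): V ← 58.03 +7.05 = 65.08 m/s
throttle_to(8910): rpm ← 8910
set_airspeed(63.54): V ← 63.54 m/s
final state: V = 63.54 m/s, rpm = 8910 → n = rpm/60 = 148.500000 rev/s
J = V / (n·D) = 63.54 / (148.500000 × 2.216) = 0.193086
regime bands: climb J<0.4853 | cruise [0.4853, 0.9707) | windmill J≥0.9707
J = 0.1931 → climb

J = 0.1931, regime = climb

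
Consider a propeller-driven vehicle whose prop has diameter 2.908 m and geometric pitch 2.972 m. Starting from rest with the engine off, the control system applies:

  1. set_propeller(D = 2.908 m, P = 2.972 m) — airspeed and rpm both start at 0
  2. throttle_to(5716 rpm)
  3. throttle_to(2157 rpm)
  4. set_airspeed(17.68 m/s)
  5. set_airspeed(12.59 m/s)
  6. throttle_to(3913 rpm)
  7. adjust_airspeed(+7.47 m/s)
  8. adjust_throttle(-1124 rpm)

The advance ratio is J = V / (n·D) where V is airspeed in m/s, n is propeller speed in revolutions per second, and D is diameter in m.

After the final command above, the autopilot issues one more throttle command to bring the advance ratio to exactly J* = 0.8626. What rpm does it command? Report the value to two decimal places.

rpm = 479.82

set_propeller: D = 2.908 m, P = 2.972 m (p = P/D = 1.022008); state ← (V=0, rpm=0)
throttle_to(5716): rpm ← 5716
throttle_to(2157): rpm ← 2157
set_airspeed(17.68): V ← 17.68 m/s
set_airspeed(12.59): V ← 12.59 m/s
throttle_to(3913): rpm ← 3913
adjust_airspeed(+7.47): V ← 12.59 +7.47 = 20.06 m/s
adjust_throttle(-1124): rpm ← 3913 -1124 = 2789
final state: V = 20.06 m/s, rpm = 2789 → n = rpm/60 = 46.483333 rev/s
target J* = 0.8626; solve J* = V/(n·D) for n: n = V/(J*·D) = 20.06/(0.8626 × 2.908) = 7.997000 rev/s
rpm = 60·n = 479.819974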